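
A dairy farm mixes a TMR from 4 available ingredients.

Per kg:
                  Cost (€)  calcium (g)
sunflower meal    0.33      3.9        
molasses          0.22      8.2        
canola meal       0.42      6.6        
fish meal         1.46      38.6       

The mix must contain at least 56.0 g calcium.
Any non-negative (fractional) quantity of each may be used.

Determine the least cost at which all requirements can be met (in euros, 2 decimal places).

This is a linear program. Let x1 = kg of sunflower meal, x2 = kg of molasses, x3 = kg of canola meal, x4 = kg of fish meal.
Minimise 0.33x1 + 0.22x2 + 0.42x3 + 1.46x4 subject to:
  3.9x1 + 8.2x2 + 6.6x3 + 38.6x4 ≥ 56   (calcium)
  x1, x2, x3, x4 ≥ 0.
The minimum-cost mix takes nothing from sunflower meal, canola meal, fish meal — only molasses. Binding constraint: calcium.
So molasses = 6.829 kg.
Cost = 0.22·6.829 = 1.5024.

€1.50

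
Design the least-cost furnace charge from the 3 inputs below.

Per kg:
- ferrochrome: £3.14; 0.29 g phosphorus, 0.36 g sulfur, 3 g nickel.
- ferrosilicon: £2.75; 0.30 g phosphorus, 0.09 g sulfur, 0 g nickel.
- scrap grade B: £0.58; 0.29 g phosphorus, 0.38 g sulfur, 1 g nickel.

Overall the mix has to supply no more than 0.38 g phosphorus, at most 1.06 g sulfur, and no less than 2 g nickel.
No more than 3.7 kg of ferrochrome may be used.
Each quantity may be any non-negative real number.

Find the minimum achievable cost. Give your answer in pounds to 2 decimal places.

£1.64

Let x1 = kg of ferrochrome, x2 = kg of ferrosilicon, x3 = kg of scrap grade B.
Minimize 3.14x1 + 2.75x2 + 0.58x3 with:
  0.29x1 + 0.3x2 + 0.29x3 ≤ 0.38   (phosphorus)
  0.36x1 + 0.09x2 + 0.38x3 ≤ 1.06   (sulfur)
  3x1 + 1x3 ≥ 2   (nickel)
  x1 ≤ 3.7
  x1, x2, x3 ≥ 0.
The minimum-cost mix takes nothing from ferrosilicon — only ferrochrome, scrap grade B. Binding constraints: phosphorus and nickel.
So ferrochrome = 0.3448 kg, scrap grade B = 0.9655 kg.
Hence cost = 3.14·0.3448 + 0.58·0.9655 = £1.6427.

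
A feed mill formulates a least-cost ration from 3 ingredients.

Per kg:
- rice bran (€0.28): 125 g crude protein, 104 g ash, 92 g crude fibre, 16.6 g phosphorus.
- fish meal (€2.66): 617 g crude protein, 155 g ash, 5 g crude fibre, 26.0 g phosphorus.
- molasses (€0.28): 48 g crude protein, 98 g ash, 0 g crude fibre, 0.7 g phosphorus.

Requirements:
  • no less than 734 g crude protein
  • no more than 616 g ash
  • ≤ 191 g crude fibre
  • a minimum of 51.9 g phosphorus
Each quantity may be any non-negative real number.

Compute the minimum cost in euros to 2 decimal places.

€2.64

Set it up as a linear program. Let x1 = kg of rice bran, x2 = kg of fish meal, x3 = kg of molasses.
Minimize 0.28x1 + 2.66x2 + 0.28x3 with:
  125x1 + 617x2 + 48x3 ≥ 734   (crude protein)
  104x1 + 155x2 + 98x3 ≤ 616   (ash)
  92x1 + 5x2 ≤ 191   (crude fibre)
  16.6x1 + 26x2 + 0.7x3 ≥ 51.9   (phosphorus)
  x1, x2, x3 ≥ 0.
At the optimum only rice bran, fish meal are positive (molasses = 0). The crude protein and crude fibre requirements are met with equality.
Solving gives x1 = 2.034, x2 = 0.7776.
Cost = 0.28·2.034 + 2.66·0.7776 = 2.6379.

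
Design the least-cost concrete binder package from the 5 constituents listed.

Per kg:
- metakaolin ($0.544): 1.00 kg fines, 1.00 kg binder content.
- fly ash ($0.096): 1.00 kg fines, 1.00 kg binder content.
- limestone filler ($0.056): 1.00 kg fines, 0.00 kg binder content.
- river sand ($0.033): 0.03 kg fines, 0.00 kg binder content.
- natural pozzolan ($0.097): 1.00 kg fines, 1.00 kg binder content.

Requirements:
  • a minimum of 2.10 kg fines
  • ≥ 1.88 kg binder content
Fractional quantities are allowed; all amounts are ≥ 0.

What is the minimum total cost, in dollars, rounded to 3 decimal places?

$0.193

Let x1 = kg of metakaolin, x2 = kg of fly ash, x3 = kg of limestone filler, x4 = kg of river sand, x5 = kg of natural pozzolan.
Minimise 0.544x1 + 0.096x2 + 0.056x3 + 0.033x4 + 0.097x5 subject to:
  1x1 + 1x2 + 1x3 + 0.03x4 + 1x5 ≥ 2.1   (fines)
  1x1 + 1x2 + 1x5 ≥ 1.88   (binder content)
  x1, x2, x3, x4, x5 ≥ 0.
At the optimum only fly ash, limestone filler are positive (metakaolin, river sand, natural pozzolan = 0). The fines and binder content requirements are met with equality.
Optimal quantities: fly ash = 1.88 kg, limestone filler = 0.22 kg.
Objective = 0.096·1.88 + 0.056·0.22 = 0.19280.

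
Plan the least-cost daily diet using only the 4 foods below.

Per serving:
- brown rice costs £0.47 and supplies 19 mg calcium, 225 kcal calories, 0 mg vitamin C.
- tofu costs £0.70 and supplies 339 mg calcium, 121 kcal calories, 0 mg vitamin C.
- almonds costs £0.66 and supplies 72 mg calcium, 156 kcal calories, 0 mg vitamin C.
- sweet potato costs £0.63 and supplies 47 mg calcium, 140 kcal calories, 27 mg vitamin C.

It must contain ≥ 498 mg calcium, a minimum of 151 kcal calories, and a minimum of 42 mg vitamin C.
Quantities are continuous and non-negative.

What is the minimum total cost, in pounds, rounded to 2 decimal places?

Let x1 = servings of brown rice, x2 = servings of tofu, x3 = servings of almonds, x4 = servings of sweet potato.
min 0.47x1 + 0.7x2 + 0.66x3 + 0.63x4 s.t.:
  19x1 + 339x2 + 72x3 + 47x4 ≥ 498   (calcium)
  225x1 + 121x2 + 156x3 + 140x4 ≥ 151   (calories)
  27x4 ≥ 42   (vitamin C)
  x1, x2, x3, x4 ≥ 0.
The optimal basis is {tofu, sweet potato}; brown rice, almonds drop out. There the calcium and vitamin C constraints are tight.
That vertex is x2 = 1.253, x4 = 1.556.
Total cost: 0.7·1.253 + 0.63·1.556 = 1.8574.

£1.86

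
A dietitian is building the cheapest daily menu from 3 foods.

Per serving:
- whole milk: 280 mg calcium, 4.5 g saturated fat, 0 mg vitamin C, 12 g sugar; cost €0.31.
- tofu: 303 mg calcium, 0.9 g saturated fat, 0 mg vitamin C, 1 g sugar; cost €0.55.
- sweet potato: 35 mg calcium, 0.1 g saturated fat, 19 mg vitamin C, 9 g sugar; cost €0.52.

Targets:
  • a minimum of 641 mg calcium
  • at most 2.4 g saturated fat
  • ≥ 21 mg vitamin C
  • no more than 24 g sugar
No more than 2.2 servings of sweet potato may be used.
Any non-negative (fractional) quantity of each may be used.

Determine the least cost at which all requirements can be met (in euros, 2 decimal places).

Set it up as a linear program. Let x1 = servings of whole milk, x2 = servings of tofu, x3 = servings of sweet potato.
min 0.31x1 + 0.55x2 + 0.52x3 subject to:
  280x1 + 303x2 + 35x3 ≥ 641   (calcium)
  4.5x1 + 0.9x2 + 0.1x3 ≤ 2.4   (saturated fat)
  19x3 ≥ 21   (vitamin C)
  12x1 + 1x2 + 9x3 ≤ 24   (sugar)
  x3 ≤ 2.2
  x1, x2, x3 ≥ 0.
All 3 inputs are positive at the optimum. Binding constraints: calcium, saturated fat, vitamin C.
Solving gives x1 = 0.1364, x2 = 1.862, x3 = 1.105.
Objective = 0.31·0.1364 + 0.55·1.862 + 0.52·1.105 = 1.6410.

€1.64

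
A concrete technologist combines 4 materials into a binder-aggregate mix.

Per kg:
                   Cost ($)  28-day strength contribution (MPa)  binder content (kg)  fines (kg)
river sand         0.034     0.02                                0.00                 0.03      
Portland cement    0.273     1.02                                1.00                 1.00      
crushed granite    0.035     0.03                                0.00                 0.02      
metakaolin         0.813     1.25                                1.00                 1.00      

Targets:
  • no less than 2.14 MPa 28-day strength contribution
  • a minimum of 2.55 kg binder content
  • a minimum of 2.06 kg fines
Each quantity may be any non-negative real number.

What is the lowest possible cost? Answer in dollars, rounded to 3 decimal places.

$0.696

Let x1 = kg of river sand, x2 = kg of Portland cement, x3 = kg of crushed granite, x4 = kg of metakaolin.
Minimise 0.034x1 + 0.273x2 + 0.035x3 + 0.813x4 with:
  0.02x1 + 1.02x2 + 0.03x3 + 1.25x4 ≥ 2.14   (28-day strength contribution)
  1x2 + 1x4 ≥ 2.55   (binder content)
  0.03x1 + 1x2 + 0.02x3 + 1x4 ≥ 2.06   (fines)
  x1, x2, x3, x4 ≥ 0.
The cheapest feasible vertex uses only Portland cement; river sand, crushed granite, metakaolin are not used. The binder content requirement is met with equality.
So Portland cement = 2.55 kg.
Hence cost = 0.273·2.55 = $0.69615.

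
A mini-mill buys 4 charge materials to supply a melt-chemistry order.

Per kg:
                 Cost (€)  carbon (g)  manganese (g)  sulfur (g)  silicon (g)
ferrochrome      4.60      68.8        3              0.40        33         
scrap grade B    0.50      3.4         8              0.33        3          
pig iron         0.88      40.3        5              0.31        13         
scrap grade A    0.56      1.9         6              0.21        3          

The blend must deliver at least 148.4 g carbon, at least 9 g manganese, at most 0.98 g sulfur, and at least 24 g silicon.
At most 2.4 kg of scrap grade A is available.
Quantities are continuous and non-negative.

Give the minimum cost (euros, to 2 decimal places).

€7.11

This is a linear program. Let x1 = kg of ferrochrome, x2 = kg of scrap grade B, x3 = kg of pig iron, x4 = kg of scrap grade A.
Minimise 4.6x1 + 0.5x2 + 0.88x3 + 0.56x4 s.t.:
  68.8x1 + 3.4x2 + 40.3x3 + 1.9x4 ≥ 148.4   (carbon)
  3x1 + 8x2 + 5x3 + 6x4 ≥ 9   (manganese)
  0.4x1 + 0.33x2 + 0.31x3 + 0.21x4 ≤ 0.98   (sulfur)
  33x1 + 3x2 + 13x3 + 3x4 ≥ 24   (silicon)
  x4 ≤ 2.4
  x1, x2, x3, x4 ≥ 0.
The minimum-cost mix takes nothing from scrap grade B, scrap grade A — only ferrochrome, pig iron. The carbon and sulfur requirements are met with equality.
So ferrochrome = 1.25 kg, pig iron = 1.548 kg.
Objective = 4.6·1.25 + 0.88·1.548 = 7.1122.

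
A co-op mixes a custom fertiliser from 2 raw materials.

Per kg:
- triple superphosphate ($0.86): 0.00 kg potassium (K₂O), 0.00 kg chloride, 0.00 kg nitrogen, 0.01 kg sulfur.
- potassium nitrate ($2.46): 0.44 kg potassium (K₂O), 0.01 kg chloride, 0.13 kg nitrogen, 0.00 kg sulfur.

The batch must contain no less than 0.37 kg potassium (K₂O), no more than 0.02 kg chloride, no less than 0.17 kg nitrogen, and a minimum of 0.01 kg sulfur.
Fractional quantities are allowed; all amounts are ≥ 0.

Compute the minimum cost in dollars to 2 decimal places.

Treat it as an LP. Let x1 = kg of triple superphosphate, x2 = kg of potassium nitrate.
Minimize 0.86x1 + 2.46x2 subject to:
  0.44x2 ≥ 0.37   (potassium (K₂O))
  0.01x2 ≤ 0.02   (chloride)
  0.13x2 ≥ 0.17   (nitrogen)
  0.01x1 ≥ 0.01   (sulfur)
  x1, x2 ≥ 0.
Both inputs are positive at the optimum. The nitrogen and sulfur requirements are met with equality.
So triple superphosphate = 1 kg, potassium nitrate = 1.308 kg.
Cost = 0.86·1 + 2.46·1.308 = 4.0777.

$4.08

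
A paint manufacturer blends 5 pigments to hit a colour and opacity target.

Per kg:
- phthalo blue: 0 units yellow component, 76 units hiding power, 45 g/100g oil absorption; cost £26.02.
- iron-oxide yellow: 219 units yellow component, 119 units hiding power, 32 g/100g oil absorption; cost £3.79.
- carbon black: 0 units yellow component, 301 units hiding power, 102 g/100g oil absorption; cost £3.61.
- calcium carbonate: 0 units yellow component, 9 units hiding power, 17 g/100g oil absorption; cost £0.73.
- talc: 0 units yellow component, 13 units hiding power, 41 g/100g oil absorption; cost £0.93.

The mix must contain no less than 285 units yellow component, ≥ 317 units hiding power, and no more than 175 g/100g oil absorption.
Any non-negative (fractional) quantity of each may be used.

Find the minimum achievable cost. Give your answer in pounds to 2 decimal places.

£6.88

Let x1 = kg of phthalo blue, x2 = kg of iron-oxide yellow, x3 = kg of carbon black, x4 = kg of calcium carbonate, x5 = kg of talc.
min 26.02x1 + 3.79x2 + 3.61x3 + 0.73x4 + 0.93x5 with:
  219x2 ≥ 285   (yellow component)
  76x1 + 119x2 + 301x3 + 9x4 + 13x5 ≥ 317   (hiding power)
  45x1 + 32x2 + 102x3 + 17x4 + 41x5 ≤ 175   (oil absorption)
  x1, x2, x3, x4, x5 ≥ 0.
At the optimum only iron-oxide yellow, carbon black are positive (phthalo blue, calcium carbonate, talc = 0). Binding constraints: yellow component and hiding power.
Solving gives x2 = 1.301, x3 = 0.5387.
Hence cost = 3.79·1.301 + 3.61·0.5387 = £6.8755.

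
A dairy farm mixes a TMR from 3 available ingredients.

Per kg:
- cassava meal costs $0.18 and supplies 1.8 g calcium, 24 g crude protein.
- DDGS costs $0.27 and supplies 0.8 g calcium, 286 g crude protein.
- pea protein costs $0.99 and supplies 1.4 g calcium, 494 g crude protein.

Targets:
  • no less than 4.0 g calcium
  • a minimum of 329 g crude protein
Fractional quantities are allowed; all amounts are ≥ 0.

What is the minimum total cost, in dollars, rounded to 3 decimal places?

$0.590

Treat it as an LP. Let x1 = kg of cassava meal, x2 = kg of DDGS, x3 = kg of pea protein.
Minimize 0.18x1 + 0.27x2 + 0.99x3 s.t.:
  1.8x1 + 0.8x2 + 1.4x3 ≥ 4   (calcium)
  24x1 + 286x2 + 494x3 ≥ 329   (crude protein)
  x1, x2, x3 ≥ 0.
The cheapest feasible vertex uses only cassava meal, DDGS; pea protein is not used. Binding constraints: calcium and crude protein.
That vertex is x1 = 1.777, x2 = 1.001.
Objective = 0.18·1.777 + 0.27·1.001 = 0.59013.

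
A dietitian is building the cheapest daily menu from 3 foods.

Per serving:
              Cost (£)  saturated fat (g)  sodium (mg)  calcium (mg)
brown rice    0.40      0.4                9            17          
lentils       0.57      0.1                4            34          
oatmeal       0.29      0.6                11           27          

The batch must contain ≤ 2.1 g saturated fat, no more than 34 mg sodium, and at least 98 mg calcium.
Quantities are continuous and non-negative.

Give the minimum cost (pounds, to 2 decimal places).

Let x1 = servings of brown rice, x2 = servings of lentils, x3 = servings of oatmeal.
Minimize 0.4x1 + 0.57x2 + 0.29x3 subject to:
  0.4x1 + 0.1x2 + 0.6x3 ≤ 2.1   (saturated fat)
  9x1 + 4x2 + 11x3 ≤ 34   (sodium)
  17x1 + 34x2 + 27x3 ≥ 98   (calcium)
  x1, x2, x3 ≥ 0.
The minimum-cost mix takes nothing from brown rice — only lentils, oatmeal. Binding constraints: sodium and calcium.
Solving gives x2 = 0.6015, x3 = 2.872.
Total cost: 0.57·0.6015 + 0.29·2.872 = 1.1757.

£1.18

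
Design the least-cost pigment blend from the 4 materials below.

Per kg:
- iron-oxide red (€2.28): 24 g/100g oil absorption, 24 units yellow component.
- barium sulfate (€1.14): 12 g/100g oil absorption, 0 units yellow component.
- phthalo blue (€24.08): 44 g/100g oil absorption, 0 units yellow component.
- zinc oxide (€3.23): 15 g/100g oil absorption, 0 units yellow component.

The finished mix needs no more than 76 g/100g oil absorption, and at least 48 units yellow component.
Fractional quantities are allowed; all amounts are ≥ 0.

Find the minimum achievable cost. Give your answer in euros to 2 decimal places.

Let x1 = kg of iron-oxide red, x2 = kg of barium sulfate, x3 = kg of phthalo blue, x4 = kg of zinc oxide.
Minimize 2.28x1 + 1.14x2 + 24.08x3 + 3.23x4 subject to:
  24x1 + 12x2 + 44x3 + 15x4 ≤ 76   (oil absorption)
  24x1 ≥ 48   (yellow component)
  x1, x2, x3, x4 ≥ 0.
The minimum-cost mix takes nothing from barium sulfate, phthalo blue, zinc oxide — only iron-oxide red. The yellow component requirement is met with equality.
Optimal quantities: iron-oxide red = 2 kg.
Hence cost = 2.28·2 = €4.5600.

€4.56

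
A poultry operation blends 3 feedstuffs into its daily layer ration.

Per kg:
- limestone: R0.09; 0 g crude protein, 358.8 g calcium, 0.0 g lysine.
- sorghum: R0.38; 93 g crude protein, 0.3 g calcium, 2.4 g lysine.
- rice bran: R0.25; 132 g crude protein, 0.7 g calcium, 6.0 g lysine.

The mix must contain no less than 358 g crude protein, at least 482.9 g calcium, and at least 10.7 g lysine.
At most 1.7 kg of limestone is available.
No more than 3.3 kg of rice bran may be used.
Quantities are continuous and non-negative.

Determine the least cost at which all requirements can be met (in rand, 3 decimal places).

This is a linear program. Let x1 = kg of limestone, x2 = kg of sorghum, x3 = kg of rice bran.
Minimize 0.09x1 + 0.38x2 + 0.25x3 with:
  93x2 + 132x3 ≥ 358   (crude protein)
  358.8x1 + 0.3x2 + 0.7x3 ≥ 482.9   (calcium)
  2.4x2 + 6x3 ≥ 10.7   (lysine)
  x1 ≤ 1.7
  x3 ≤ 3.3
  x1, x2, x3 ≥ 0.
The cheapest feasible vertex uses only limestone, rice bran; sorghum is not used. Binding constraints: crude protein and calcium.
That vertex is x1 = 1.341, x3 = 2.712.
Total cost: 0.09·1.341 + 0.25·2.712 = 0.79869.

R0.799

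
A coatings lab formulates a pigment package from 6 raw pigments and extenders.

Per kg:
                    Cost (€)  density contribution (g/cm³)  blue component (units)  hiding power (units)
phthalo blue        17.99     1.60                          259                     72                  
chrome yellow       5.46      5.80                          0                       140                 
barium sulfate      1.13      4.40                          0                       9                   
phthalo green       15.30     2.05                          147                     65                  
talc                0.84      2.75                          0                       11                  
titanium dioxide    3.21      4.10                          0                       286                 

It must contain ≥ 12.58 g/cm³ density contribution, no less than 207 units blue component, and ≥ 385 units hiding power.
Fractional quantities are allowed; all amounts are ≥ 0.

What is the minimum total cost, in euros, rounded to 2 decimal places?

This is a linear program. Let x1 = kg of phthalo blue, x2 = kg of chrome yellow, x3 = kg of barium sulfate, x4 = kg of phthalo green, x5 = kg of talc, x6 = kg of titanium dioxide.
min 17.99x1 + 5.46x2 + 1.13x3 + 15.3x4 + 0.84x5 + 3.21x6 s.t.:
  1.6x1 + 5.8x2 + 4.4x3 + 2.05x4 + 2.75x5 + 4.1x6 ≥ 12.58   (density contribution)
  259x1 + 147x4 ≥ 207   (blue component)
  72x1 + 140x2 + 9x3 + 65x4 + 11x5 + 286x6 ≥ 385   (hiding power)
  x1, x2, x3, x4, x5, x6 ≥ 0.
The cheapest feasible vertex uses only phthalo blue, barium sulfate, titanium dioxide; chrome yellow, phthalo green, talc are not used. There the density contribution, blue component, hiding power constraints are tight.
So phthalo blue = 0.79923 kg, barium sulfate = 1.5469 kg, titanium dioxide = 1.0963 kg.
Objective = 17.99·0.79923 + 1.13·1.5469 + 3.21·1.0963 = 19.6453.

€19.65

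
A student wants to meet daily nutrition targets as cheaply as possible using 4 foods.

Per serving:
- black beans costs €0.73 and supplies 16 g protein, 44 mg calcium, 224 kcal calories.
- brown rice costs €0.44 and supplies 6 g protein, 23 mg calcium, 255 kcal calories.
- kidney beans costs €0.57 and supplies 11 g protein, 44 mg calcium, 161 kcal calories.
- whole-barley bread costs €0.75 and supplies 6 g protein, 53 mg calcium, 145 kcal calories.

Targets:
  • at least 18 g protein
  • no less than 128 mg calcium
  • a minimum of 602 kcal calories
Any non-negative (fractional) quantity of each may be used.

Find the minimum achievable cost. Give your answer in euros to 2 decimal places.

Let x1 = servings of black beans, x2 = servings of brown rice, x3 = servings of kidney beans, x4 = servings of whole-barley bread.
min 0.73x1 + 0.44x2 + 0.57x3 + 0.75x4 s.t.:
  16x1 + 6x2 + 11x3 + 6x4 ≥ 18   (protein)
  44x1 + 23x2 + 44x3 + 53x4 ≥ 128   (calcium)
  224x1 + 255x2 + 161x3 + 145x4 ≥ 602   (calories)
  x1, x2, x3, x4 ≥ 0.
The optimal basis is {brown rice, kidney beans}; black beans, whole-barley bread drop out. Binding constraints: calcium and calories.
Optimal quantities: brown rice = 0.7822 servings, kidney beans = 2.5 servings.
Total cost: 0.44·0.7822 + 0.57·2.5 = 1.7692.

€1.77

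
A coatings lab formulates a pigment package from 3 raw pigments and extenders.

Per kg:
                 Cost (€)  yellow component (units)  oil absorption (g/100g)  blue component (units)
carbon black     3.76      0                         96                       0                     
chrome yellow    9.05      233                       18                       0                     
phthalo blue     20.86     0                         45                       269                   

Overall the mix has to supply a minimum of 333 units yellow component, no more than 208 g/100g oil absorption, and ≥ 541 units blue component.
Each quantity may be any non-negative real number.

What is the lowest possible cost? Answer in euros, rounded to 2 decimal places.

€54.89

This is a linear program. Let x1 = kg of carbon black, x2 = kg of chrome yellow, x3 = kg of phthalo blue.
Minimize 3.76x1 + 9.05x2 + 20.86x3 subject to:
  233x2 ≥ 333   (yellow component)
  96x1 + 18x2 + 45x3 ≤ 208   (oil absorption)
  269x3 ≥ 541   (blue component)
  x1, x2, x3 ≥ 0.
The optimal basis is {chrome yellow, phthalo blue}; carbon black drops out. The yellow component and blue component requirements are met with equality.
Solving gives x2 = 1.4292, x3 = 2.0112.
Hence cost = 9.05·1.4292 + 20.86·2.0112 = €54.8879.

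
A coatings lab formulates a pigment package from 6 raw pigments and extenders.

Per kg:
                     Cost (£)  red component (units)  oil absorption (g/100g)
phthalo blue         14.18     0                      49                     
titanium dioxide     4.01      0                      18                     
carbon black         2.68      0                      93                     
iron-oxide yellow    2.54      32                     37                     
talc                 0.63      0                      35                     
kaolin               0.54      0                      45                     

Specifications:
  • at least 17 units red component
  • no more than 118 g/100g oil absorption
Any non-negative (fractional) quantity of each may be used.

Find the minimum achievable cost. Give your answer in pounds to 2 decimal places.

Let x1 = kg of phthalo blue, x2 = kg of titanium dioxide, x3 = kg of carbon black, x4 = kg of iron-oxide yellow, x5 = kg of talc, x6 = kg of kaolin.
Minimize 14.18x1 + 4.01x2 + 2.68x3 + 2.54x4 + 0.63x5 + 0.54x6 with:
  32x4 ≥ 17   (red component)
  49x1 + 18x2 + 93x3 + 37x4 + 35x5 + 45x6 ≤ 118   (oil absorption)
  x1, x2, x3, x4, x5, x6 ≥ 0.
The cheapest feasible vertex uses only iron-oxide yellow; phthalo blue, titanium dioxide, carbon black, talc, kaolin are not used. The red component requirement is met with equality.
Solving gives x4 = 0.5312.
Objective = 2.54·0.5312 = 1.3492.

£1.35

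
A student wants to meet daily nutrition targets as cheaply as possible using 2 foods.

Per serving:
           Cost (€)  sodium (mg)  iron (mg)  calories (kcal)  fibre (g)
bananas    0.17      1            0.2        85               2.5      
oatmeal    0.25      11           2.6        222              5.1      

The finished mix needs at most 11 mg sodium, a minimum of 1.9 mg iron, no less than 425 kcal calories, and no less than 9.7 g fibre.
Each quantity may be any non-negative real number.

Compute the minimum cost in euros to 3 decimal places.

Let x1 = servings of bananas, x2 = servings of oatmeal.
Minimize 0.17x1 + 0.25x2 with:
  1x1 + 11x2 ≤ 11   (sodium)
  0.2x1 + 2.6x2 ≥ 1.9   (iron)
  85x1 + 222x2 ≥ 425   (calories)
  2.5x1 + 5.1x2 ≥ 9.7   (fibre)
  x1, x2 ≥ 0.
Both inputs are positive at the optimum. There the sodium and calories constraints are tight.
So bananas = 3.132 servings, oatmeal = 0.7153 servings.
Hence cost = 0.17·3.132 + 0.25·0.7153 = €0.71127.

€0.711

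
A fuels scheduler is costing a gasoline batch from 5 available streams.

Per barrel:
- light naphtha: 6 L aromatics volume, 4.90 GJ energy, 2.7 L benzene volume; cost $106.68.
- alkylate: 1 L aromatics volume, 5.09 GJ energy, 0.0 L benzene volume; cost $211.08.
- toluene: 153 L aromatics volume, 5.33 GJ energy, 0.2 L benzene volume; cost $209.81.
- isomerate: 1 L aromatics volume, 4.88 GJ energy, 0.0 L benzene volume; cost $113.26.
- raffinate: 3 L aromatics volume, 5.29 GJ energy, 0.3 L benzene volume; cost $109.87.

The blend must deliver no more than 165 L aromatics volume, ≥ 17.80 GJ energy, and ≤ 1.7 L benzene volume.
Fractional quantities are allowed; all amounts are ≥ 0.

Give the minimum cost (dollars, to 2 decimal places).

Let x1 = barrels of light naphtha, x2 = barrels of alkylate, x3 = barrels of toluene, x4 = barrels of isomerate, x5 = barrels of raffinate.
min 106.68x1 + 211.08x2 + 209.81x3 + 113.26x4 + 109.87x5 s.t.:
  6x1 + 1x2 + 153x3 + 1x4 + 3x5 ≤ 165   (aromatics volume)
  4.9x1 + 5.09x2 + 5.33x3 + 4.88x4 + 5.29x5 ≥ 17.8   (energy)
  2.7x1 + 0.2x3 + 0.3x5 ≤ 1.7   (benzene volume)
  x1, x2, x3, x4, x5 ≥ 0.
The cheapest feasible vertex uses only raffinate; light naphtha, alkylate, toluene, isomerate are not used. Binding constraint: energy.
Solving gives x5 = 3.3648.
Objective = 109.87·3.3648 = 369.6906.

$369.69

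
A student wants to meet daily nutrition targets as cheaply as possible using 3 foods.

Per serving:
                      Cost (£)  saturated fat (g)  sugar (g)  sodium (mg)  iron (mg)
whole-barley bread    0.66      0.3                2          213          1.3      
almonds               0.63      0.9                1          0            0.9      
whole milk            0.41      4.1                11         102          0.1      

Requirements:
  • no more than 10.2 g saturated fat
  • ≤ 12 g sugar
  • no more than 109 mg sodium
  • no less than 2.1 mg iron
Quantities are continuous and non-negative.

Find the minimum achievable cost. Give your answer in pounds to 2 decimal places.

£1.34

Let x1 = servings of whole-barley bread, x2 = servings of almonds, x3 = servings of whole milk.
min 0.66x1 + 0.63x2 + 0.41x3 s.t.:
  0.3x1 + 0.9x2 + 4.1x3 ≤ 10.2   (saturated fat)
  2x1 + 1x2 + 11x3 ≤ 12   (sugar)
  213x1 + 102x3 ≤ 109   (sodium)
  1.3x1 + 0.9x2 + 0.1x3 ≥ 2.1   (iron)
  x1, x2, x3 ≥ 0.
The cheapest feasible vertex uses only whole-barley bread, almonds; whole milk is not used. Binding constraints: sodium and iron.
Solving gives x1 = 0.5117, x2 = 1.594.
Cost = 0.66·0.5117 + 0.63·1.594 = 1.3419.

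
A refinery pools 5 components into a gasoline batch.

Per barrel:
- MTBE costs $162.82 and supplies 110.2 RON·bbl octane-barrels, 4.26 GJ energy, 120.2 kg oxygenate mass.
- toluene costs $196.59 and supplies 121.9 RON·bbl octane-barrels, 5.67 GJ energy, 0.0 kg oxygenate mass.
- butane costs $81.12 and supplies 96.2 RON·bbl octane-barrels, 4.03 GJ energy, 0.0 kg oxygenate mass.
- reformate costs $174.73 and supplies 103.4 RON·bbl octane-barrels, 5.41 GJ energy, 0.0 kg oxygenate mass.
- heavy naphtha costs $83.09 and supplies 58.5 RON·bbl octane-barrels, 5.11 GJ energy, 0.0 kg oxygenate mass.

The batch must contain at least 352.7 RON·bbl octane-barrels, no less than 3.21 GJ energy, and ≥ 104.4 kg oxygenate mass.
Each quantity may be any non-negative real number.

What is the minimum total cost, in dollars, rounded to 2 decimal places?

Set it up as a linear program. Let x1 = barrels of MTBE, x2 = barrels of toluene, x3 = barrels of butane, x4 = barrels of reformate, x5 = barrels of heavy naphtha.
Minimize 162.82x1 + 196.59x2 + 81.12x3 + 174.73x4 + 83.09x5 with:
  110.2x1 + 121.9x2 + 96.2x3 + 103.4x4 + 58.5x5 ≥ 352.7   (octane-barrels)
  4.26x1 + 5.67x2 + 4.03x3 + 5.41x4 + 5.11x5 ≥ 3.21   (energy)
  120.2x1 ≥ 104.4   (oxygenate mass)
  x1, x2, x3, x4, x5 ≥ 0.
The optimal basis is {MTBE, butane}; toluene, reformate, heavy naphtha drop out. The octane-barrels and oxygenate mass requirements are met with equality.
So MTBE = 0.86855 barrels, butane = 2.6714 barrels.
Cost = 162.82·0.86855 + 81.12·2.6714 = 358.1213.

$358.12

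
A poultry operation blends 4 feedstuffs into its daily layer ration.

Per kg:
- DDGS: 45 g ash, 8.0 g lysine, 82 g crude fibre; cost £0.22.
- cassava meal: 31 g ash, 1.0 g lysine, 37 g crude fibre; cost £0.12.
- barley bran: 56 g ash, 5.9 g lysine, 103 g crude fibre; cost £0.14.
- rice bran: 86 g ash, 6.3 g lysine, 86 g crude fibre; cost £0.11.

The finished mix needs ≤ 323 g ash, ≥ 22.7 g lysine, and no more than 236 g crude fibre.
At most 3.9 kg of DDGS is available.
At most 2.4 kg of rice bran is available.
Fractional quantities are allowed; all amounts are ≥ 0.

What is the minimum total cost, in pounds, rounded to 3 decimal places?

£0.614

Let x1 = kg of DDGS, x2 = kg of cassava meal, x3 = kg of barley bran, x4 = kg of rice bran.
min 0.22x1 + 0.12x2 + 0.14x3 + 0.11x4 s.t.:
  45x1 + 31x2 + 56x3 + 86x4 ≤ 323   (ash)
  8x1 + 1x2 + 5.9x3 + 6.3x4 ≥ 22.7   (lysine)
  82x1 + 37x2 + 103x3 + 86x4 ≤ 236   (crude fibre)
  x1 ≤ 3.9
  x4 ≤ 2.4
  x1, x2, x3, x4 ≥ 0.
The cheapest feasible vertex uses only DDGS, rice bran; cassava meal, barley bran are not used. Binding constraints: lysine and crude fibre.
Solving gives x1 = 2.715, x4 = 0.1552.
Objective = 0.22·2.715 + 0.11·0.1552 = 0.61437.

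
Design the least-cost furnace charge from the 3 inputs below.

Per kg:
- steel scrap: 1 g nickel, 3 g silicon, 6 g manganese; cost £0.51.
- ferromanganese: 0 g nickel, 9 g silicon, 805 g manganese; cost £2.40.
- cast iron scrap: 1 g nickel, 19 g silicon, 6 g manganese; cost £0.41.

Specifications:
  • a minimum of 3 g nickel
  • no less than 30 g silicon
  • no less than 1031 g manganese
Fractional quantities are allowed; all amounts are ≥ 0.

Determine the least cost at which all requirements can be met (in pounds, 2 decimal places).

£4.25

Let x1 = kg of steel scrap, x2 = kg of ferromanganese, x3 = kg of cast iron scrap.
Minimize 0.51x1 + 2.4x2 + 0.41x3 subject to:
  1x1 + 1x3 ≥ 3   (nickel)
  3x1 + 9x2 + 19x3 ≥ 30   (silicon)
  6x1 + 805x2 + 6x3 ≥ 1031   (manganese)
  x1, x2, x3 ≥ 0.
The cheapest feasible vertex uses only ferromanganese, cast iron scrap; steel scrap is not used. There the nickel and manganese constraints are tight.
That vertex is x2 = 1.258, x3 = 3.
Cost = 2.4·1.258 + 0.41·3 = 4.2492.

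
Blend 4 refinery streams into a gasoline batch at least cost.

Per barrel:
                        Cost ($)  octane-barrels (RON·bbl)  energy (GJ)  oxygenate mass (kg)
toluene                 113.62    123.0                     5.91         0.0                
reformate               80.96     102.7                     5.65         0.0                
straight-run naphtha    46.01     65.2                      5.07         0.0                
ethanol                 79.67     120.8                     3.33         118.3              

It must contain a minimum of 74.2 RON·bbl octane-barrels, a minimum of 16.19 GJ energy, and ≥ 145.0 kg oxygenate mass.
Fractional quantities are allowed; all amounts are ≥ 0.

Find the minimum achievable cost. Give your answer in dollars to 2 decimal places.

Let x1 = barrels of toluene, x2 = barrels of reformate, x3 = barrels of straight-run naphtha, x4 = barrels of ethanol.
Minimise 113.62x1 + 80.96x2 + 46.01x3 + 79.67x4 s.t.:
  123x1 + 102.7x2 + 65.2x3 + 120.8x4 ≥ 74.2   (octane-barrels)
  5.91x1 + 5.65x2 + 5.07x3 + 3.33x4 ≥ 16.19   (energy)
  118.3x4 ≥ 145   (oxygenate mass)
  x1, x2, x3, x4 ≥ 0.
At the optimum only straight-run naphtha, ethanol are positive (toluene, reformate = 0). The energy and oxygenate mass requirements are met with equality.
So straight-run naphtha = 2.38825 barrels, ethanol = 1.2257 barrels.
Total cost: 46.01·2.38825 + 79.67·1.2257 = 207.5349.

$207.53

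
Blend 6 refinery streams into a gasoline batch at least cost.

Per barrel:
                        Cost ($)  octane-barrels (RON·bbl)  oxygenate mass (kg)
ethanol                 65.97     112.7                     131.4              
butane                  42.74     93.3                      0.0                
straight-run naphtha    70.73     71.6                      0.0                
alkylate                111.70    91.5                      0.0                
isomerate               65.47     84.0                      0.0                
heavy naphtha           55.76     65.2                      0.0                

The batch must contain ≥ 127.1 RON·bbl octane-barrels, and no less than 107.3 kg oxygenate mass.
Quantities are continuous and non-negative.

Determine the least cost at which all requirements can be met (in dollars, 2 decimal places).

$69.94

Let x1 = barrels of ethanol, x2 = barrels of butane, x3 = barrels of straight-run naphtha, x4 = barrels of alkylate, x5 = barrels of isomerate, x6 = barrels of heavy naphtha.
min 65.97x1 + 42.74x2 + 70.73x3 + 111.7x4 + 65.47x5 + 55.76x6 with:
  112.7x1 + 93.3x2 + 71.6x3 + 91.5x4 + 84x5 + 65.2x6 ≥ 127.1   (octane-barrels)
  131.4x1 ≥ 107.3   (oxygenate mass)
  x1, x2, x3, x4, x5, x6 ≥ 0.
The minimum-cost mix takes nothing from straight-run naphtha, alkylate, isomerate, heavy naphtha — only ethanol, butane. The octane-barrels and oxygenate mass requirements are met with equality.
So ethanol = 0.8166 barrels, butane = 0.3759 barrels.
Objective = 65.97·0.8166 + 42.74·0.3759 = 69.9371.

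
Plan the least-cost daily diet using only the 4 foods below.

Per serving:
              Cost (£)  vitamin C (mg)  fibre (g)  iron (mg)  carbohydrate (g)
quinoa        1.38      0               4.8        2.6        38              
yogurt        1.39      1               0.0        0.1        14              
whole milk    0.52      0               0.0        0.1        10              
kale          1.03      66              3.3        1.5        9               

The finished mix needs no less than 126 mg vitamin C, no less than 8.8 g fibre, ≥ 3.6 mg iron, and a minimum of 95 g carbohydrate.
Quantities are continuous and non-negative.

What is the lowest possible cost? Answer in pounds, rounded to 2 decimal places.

£4.79

Let x1 = servings of quinoa, x2 = servings of yogurt, x3 = servings of whole milk, x4 = servings of kale.
min 1.38x1 + 1.39x2 + 0.52x3 + 1.03x4 with:
  1x2 + 66x4 ≥ 126   (vitamin C)
  4.8x1 + 3.3x4 ≥ 8.8   (fibre)
  2.6x1 + 0.1x2 + 0.1x3 + 1.5x4 ≥ 3.6   (iron)
  38x1 + 14x2 + 10x3 + 9x4 ≥ 95   (carbohydrate)
  x1, x2, x3, x4 ≥ 0.
At the optimum only quinoa, kale are positive (yogurt, whole milk = 0). There the vitamin C and carbohydrate constraints are tight.
Optimal quantities: quinoa = 2.048 servings, kale = 1.909 servings.
Cost = 1.38·2.048 + 1.03·1.909 = 4.7925.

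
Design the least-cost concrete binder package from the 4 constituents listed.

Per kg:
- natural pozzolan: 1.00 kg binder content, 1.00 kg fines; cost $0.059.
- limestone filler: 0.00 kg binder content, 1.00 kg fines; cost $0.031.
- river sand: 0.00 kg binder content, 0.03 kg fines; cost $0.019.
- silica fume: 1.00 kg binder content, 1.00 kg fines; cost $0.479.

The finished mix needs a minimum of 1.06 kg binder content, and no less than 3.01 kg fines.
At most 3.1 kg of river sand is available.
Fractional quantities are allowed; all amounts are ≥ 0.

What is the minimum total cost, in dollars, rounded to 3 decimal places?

$0.123

Set it up as a linear program. Let x1 = kg of natural pozzolan, x2 = kg of limestone filler, x3 = kg of river sand, x4 = kg of silica fume.
Minimise 0.059x1 + 0.031x2 + 0.019x3 + 0.479x4 s.t.:
  1x1 + 1x4 ≥ 1.06   (binder content)
  1x1 + 1x2 + 0.03x3 + 1x4 ≥ 3.01   (fines)
  x3 ≤ 3.1
  x1, x2, x3, x4 ≥ 0.
At the optimum only natural pozzolan, limestone filler are positive (river sand, silica fume = 0). There the binder content and fines constraints are tight.
That vertex is x1 = 1.06, x2 = 1.95.
Objective = 0.059·1.06 + 0.031·1.95 = 0.12299.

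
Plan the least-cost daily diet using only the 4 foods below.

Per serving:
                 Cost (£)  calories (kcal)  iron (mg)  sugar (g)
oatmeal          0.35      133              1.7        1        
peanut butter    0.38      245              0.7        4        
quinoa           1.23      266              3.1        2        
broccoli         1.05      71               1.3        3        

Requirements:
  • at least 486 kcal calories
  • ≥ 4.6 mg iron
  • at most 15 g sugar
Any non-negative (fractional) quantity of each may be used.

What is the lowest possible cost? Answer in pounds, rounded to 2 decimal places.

Treat it as an LP. Let x1 = servings of oatmeal, x2 = servings of peanut butter, x3 = servings of quinoa, x4 = servings of broccoli.
Minimize 0.35x1 + 0.38x2 + 1.23x3 + 1.05x4 subject to:
  133x1 + 245x2 + 266x3 + 71x4 ≥ 486   (calories)
  1.7x1 + 0.7x2 + 3.1x3 + 1.3x4 ≥ 4.6   (iron)
  1x1 + 4x2 + 2x3 + 3x4 ≤ 15   (sugar)
  x1, x2, x3, x4 ≥ 0.
The minimum-cost mix takes nothing from quinoa, broccoli — only oatmeal, peanut butter. The calories and iron requirements are met with equality.
Optimal quantities: oatmeal = 2.433 servings, peanut butter = 0.663 servings.
Cost = 0.35·2.433 + 0.38·0.663 = 1.1035.

£1.10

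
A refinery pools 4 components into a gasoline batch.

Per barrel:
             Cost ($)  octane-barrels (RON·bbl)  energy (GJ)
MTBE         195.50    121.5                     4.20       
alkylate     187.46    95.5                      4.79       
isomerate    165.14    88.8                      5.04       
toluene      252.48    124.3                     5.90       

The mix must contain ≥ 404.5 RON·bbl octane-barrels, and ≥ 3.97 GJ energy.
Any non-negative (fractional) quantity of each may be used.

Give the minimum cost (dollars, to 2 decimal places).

Treat it as an LP. Let x1 = barrels of MTBE, x2 = barrels of alkylate, x3 = barrels of isomerate, x4 = barrels of toluene.
min 195.5x1 + 187.46x2 + 165.14x3 + 252.48x4 with:
  121.5x1 + 95.5x2 + 88.8x3 + 124.3x4 ≥ 404.5   (octane-barrels)
  4.2x1 + 4.79x2 + 5.04x3 + 5.9x4 ≥ 3.97   (energy)
  x1, x2, x3, x4 ≥ 0.
The cheapest feasible vertex uses only MTBE; alkylate, isomerate, toluene are not used. Binding constraint: octane-barrels.
So MTBE = 3.3292 barrels.
Objective = 195.5·3.3292 = 650.8586.

$650.86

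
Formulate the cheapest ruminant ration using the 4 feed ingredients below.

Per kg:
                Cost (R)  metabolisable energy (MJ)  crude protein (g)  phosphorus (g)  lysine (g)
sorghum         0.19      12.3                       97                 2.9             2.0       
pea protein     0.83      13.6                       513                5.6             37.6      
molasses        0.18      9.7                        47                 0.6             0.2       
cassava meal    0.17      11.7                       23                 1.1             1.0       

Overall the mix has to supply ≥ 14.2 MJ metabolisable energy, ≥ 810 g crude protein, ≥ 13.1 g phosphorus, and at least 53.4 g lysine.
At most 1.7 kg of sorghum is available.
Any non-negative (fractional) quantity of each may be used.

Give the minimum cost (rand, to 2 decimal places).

Let x1 = kg of sorghum, x2 = kg of pea protein, x3 = kg of molasses, x4 = kg of cassava meal.
Minimise 0.19x1 + 0.83x2 + 0.18x3 + 0.17x4 with:
  12.3x1 + 13.6x2 + 9.7x3 + 11.7x4 ≥ 14.2   (metabolisable energy)
  97x1 + 513x2 + 47x3 + 23x4 ≥ 810   (crude protein)
  2.9x1 + 5.6x2 + 0.6x3 + 1.1x4 ≥ 13.1   (phosphorus)
  2x1 + 37.6x2 + 0.2x3 + 1x4 ≥ 53.4   (lysine)
  x1 ≤ 1.7
  x1, x2, x3, x4 ≥ 0.
The optimal basis is {sorghum, pea protein}; molasses, cassava meal drop out. The phosphorus and the sorghum cap requirements are met with equality.
Optimal quantities: sorghum = 1.7 kg, pea protein = 1.459 kg.
Objective = 0.19·1.7 + 0.83·1.459 = 1.5340.

R1.53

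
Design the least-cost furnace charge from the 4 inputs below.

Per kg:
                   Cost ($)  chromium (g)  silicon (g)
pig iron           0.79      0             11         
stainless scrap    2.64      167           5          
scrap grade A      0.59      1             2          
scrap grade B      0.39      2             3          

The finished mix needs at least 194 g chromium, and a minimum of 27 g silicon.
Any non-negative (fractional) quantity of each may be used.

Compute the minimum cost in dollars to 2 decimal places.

$4.59

Let x1 = kg of pig iron, x2 = kg of stainless scrap, x3 = kg of scrap grade A, x4 = kg of scrap grade B.
Minimise 0.79x1 + 2.64x2 + 0.59x3 + 0.39x4 s.t.:
  167x2 + 1x3 + 2x4 ≥ 194   (chromium)
  11x1 + 5x2 + 2x3 + 3x4 ≥ 27   (silicon)
  x1, x2, x3, x4 ≥ 0.
The cheapest feasible vertex uses only pig iron, stainless scrap; scrap grade A, scrap grade B are not used. The chromium and silicon requirements are met with equality.
Solving gives x1 = 1.927, x2 = 1.162.
Total cost: 0.79·1.927 + 2.64·1.162 = 4.5900.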